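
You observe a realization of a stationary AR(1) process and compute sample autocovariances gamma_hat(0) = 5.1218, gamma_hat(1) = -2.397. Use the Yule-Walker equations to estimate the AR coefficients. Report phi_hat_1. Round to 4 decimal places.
\hat\phi_{1} = -0.4680

The Yule-Walker equations for an AR(p) process read, in matrix form,
  Gamma_p phi = r_p,   with   (Gamma_p)_{ij} = gamma(|i - j|),
                       (r_p)_i = gamma(i),   i,j = 1..p.
Substitute the sample gammas (Toeplitz matrix and right-hand side of size 1):
  Gamma_p = [[5.1218]]
  r_p     = [-2.397]
With p = 1 this is the single equation gamma(0) phi_1 = gamma(1):
  phi_hat_1 = gamma(1) / gamma(0) = -2.397 / 5.1218 = -0.4680.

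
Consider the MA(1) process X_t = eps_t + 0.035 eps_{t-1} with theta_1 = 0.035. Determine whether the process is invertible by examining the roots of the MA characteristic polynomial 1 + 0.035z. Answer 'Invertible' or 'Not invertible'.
\text{Invertible}

The MA(q) characteristic polynomial is P(z) = 1 + 0.035z.
Invertibility requires all roots to lie outside the unit circle, i.e. |z| > 1 for every root.
This is linear in z: 1 + (0.035) z = 0  =>  z = -1/(0.035) = -28.571429,  |z| = 28.571429.
Moduli of all roots: 28.5714.
All moduli strictly greater than 1? Yes.
Verdict: Invertible.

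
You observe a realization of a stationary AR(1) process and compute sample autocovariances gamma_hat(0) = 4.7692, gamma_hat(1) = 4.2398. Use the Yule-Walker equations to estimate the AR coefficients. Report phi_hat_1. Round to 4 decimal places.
\hat\phi_{1} = 0.8890

The Yule-Walker equations for an AR(p) process read, in matrix form,
  Gamma_p phi = r_p,   with   (Gamma_p)_{ij} = gamma(|i - j|),
                       (r_p)_i = gamma(i),   i,j = 1..p.
Substitute the sample gammas (Toeplitz matrix and right-hand side of size 1):
  Gamma_p = [[4.7692]]
  r_p     = [4.2398]
With p = 1 this is the single equation gamma(0) phi_1 = gamma(1):
  phi_hat_1 = gamma(1) / gamma(0) = 4.2398 / 4.7692 = 0.8890.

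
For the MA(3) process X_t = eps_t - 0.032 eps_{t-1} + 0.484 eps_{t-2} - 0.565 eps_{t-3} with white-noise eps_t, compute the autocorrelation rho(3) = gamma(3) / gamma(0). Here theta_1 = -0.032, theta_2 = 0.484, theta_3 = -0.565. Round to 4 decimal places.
\rho(3) = -0.3635

For an MA(q) process with theta_0 = 1, the autocovariance is
  gamma(k) = sigma^2 * sum_{i=0..q-k} theta_i * theta_{i+k},
and rho(k) = gamma(k) / gamma(0). Sigma^2 cancels.
  numerator   = (1)*(-0.565) = -0.565.
  denominator = (1)^2 + (-0.032)^2 + (0.484)^2 + (-0.565)^2 = 1.554505.
  rho(3) = -0.565 / 1.554505 = -0.3635.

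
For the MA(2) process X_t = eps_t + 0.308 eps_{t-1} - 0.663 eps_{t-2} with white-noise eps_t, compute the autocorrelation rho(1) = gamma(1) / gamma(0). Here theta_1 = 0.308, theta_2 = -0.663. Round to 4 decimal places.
\rho(1) = 0.0676

For an MA(q) process with theta_0 = 1, the autocovariance is
  gamma(k) = sigma^2 * sum_{i=0..q-k} theta_i * theta_{i+k},
and rho(k) = gamma(k) / gamma(0). Sigma^2 cancels.
  numerator   = (1)*(0.308) + (0.308)*(-0.663) = 0.103796.
  denominator = (1)^2 + (0.308)^2 + (-0.663)^2 = 1.534433.
  rho(1) = 0.103796 / 1.534433 = 0.0676.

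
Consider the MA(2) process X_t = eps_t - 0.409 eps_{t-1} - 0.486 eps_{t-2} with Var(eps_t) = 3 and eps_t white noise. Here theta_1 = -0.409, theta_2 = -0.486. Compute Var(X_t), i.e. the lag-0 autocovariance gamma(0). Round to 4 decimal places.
\gamma(0) = 4.2104

For an MA(q) process X_t = eps_t + sum_i theta_i eps_{t-i} with
Var(eps_t) = sigma^2, the variance is
  gamma(0) = sigma^2 * (1 + sum_i theta_i^2).
  sum_i theta_i^2 = (-0.409)^2 + (-0.486)^2 = 0.167281 + 0.236196 = 0.403477.
  gamma(0) = 3 * (1 + 0.403477) = 3 * 1.403477 = 4.210431, which rounds to 4.2104.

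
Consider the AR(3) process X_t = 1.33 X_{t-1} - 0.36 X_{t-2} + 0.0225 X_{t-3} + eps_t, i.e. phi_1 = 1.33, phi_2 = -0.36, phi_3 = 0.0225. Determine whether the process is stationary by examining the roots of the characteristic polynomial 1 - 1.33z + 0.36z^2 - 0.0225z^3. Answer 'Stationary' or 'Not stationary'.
\text{Stationary}

The AR(p) characteristic polynomial is P(z) = 1 - 1.33z + 0.36z^2 - 0.0225z^3.
Stationarity requires all roots to lie outside the unit circle, i.e. |z| > 1 for every root.
Degree 3: look for a simple real root z0 first, then factor out (1 - z/z0) and solve the remaining quadratic.
Testing z0 = 4: P(4) = 1 + (-1.33)(4) + (0.36)(4)^2 + (-0.0225)(4)^3
  = 1 + (-5.32) + (5.76) + (-1.44) = 0.  So z_0 = 4 is a root, |z_0| = 4.
Divide out the factor (1 - 0.25 z) = (1 - z/z0) (since 1/z0 = 0.25):
  P(z) = (1 - 0.25 z)(1 + (-1.08) z + (0.09) z^2)
  [check: z-coef -1.08 - (0.25) = -1.33; z^2-coef 0.09 - (0.25)(-1.08) = 0.36; z^3-coef -(0.25)(0.09) = -0.0225.]
Remaining roots from the quadratic factor 1 + (-1.08) z + (0.09) z^2:
  Set 1 + (-1.08) z + (0.09) z^2 = 0, i.e. a z^2 + b z + c = 0 with a = 0.09, b = -1.08, c = 1.
  Discriminant D = b^2 - 4ac = (-1.08)^2 - 4*(0.09)*1 = 1.1664 - (0.36) = 0.8064.
  D >= 0, so the roots are real: z = (-b +/- sqrt(D)) / (2a) = (1.08 +/- 0.897998) / (0.18).
    z_1 = (1.08 + 0.897998) / (0.18) = 10.9889,   |z_1| = 10.9889.
    z_2 = (1.08 - 0.897998) / (0.18) = 1.0111,   |z_2| = 1.0111.
Moduli of all roots: 4.0000, 10.9889, 1.0111.
All moduli strictly greater than 1? Yes.
Verdict: Stationary.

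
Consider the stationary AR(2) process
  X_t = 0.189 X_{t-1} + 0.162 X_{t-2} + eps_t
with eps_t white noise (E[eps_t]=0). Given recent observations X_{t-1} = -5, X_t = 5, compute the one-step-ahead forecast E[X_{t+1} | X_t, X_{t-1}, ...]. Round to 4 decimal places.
E[X_{t+1} \mid \mathcal F_t] = 0.1350

For an AR(p) model X_t = c + sum_i phi_i X_{t-i} + eps_t, the
one-step-ahead conditional mean is
  E[X_{t+1} | X_t, ...] = c + sum_i phi_i X_{t+1-i}.
Substitute known values:
  E[X_{t+1} | ...] = (0.189) * (5) + (0.162) * (-5)
                   = 0.1350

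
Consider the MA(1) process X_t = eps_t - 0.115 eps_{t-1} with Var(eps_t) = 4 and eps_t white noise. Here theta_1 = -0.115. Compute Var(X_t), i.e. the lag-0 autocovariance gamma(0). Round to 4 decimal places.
\gamma(0) = 4.0529

For an MA(q) process X_t = eps_t + sum_i theta_i eps_{t-i} with
Var(eps_t) = sigma^2, the variance is
  gamma(0) = sigma^2 * (1 + sum_i theta_i^2).
  sum_i theta_i^2 = (-0.115)^2 = 0.013225.
  gamma(0) = 4 * (1 + 0.013225) = 4 * 1.013225 = 4.0529.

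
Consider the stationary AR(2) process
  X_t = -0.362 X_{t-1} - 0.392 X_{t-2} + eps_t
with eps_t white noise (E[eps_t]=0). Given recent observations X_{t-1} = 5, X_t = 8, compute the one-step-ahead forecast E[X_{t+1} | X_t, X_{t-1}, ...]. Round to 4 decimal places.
E[X_{t+1} \mid \mathcal F_t] = -4.8560

For an AR(p) model X_t = c + sum_i phi_i X_{t-i} + eps_t, the
one-step-ahead conditional mean is
  E[X_{t+1} | X_t, ...] = c + sum_i phi_i X_{t+1-i}.
Substitute known values:
  E[X_{t+1} | ...] = (-0.362) * (8) + (-0.392) * (5)
                   = -4.8560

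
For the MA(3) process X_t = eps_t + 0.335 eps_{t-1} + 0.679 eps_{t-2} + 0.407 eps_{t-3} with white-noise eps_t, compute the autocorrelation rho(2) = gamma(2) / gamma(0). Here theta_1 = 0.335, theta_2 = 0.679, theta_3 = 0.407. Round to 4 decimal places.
\rho(2) = 0.4689

For an MA(q) process with theta_0 = 1, the autocovariance is
  gamma(k) = sigma^2 * sum_{i=0..q-k} theta_i * theta_{i+k},
and rho(k) = gamma(k) / gamma(0). Sigma^2 cancels.
  numerator   = (1)*(0.679) + (0.335)*(0.407) = 0.815345.
  denominator = (1)^2 + (0.335)^2 + (0.679)^2 + (0.407)^2 = 1.738915.
  rho(2) = 0.815345 / 1.738915 = 0.4689.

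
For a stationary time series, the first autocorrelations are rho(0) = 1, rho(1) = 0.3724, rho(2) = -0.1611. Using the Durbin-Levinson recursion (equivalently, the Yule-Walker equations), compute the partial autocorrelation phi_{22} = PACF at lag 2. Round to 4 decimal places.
\phi_{22} = -0.3480

The PACF at lag k is phi_{kk}, the last component of the solution
to the Yule-Walker system G_k phi = r_k where
  (G_k)_{ij} = rho(|i - j|), (r_k)_i = rho(i), i,j = 1..k.
Equivalently, Durbin-Levinson gives phi_{kk} iteratively:
  phi_{11} = rho(1)
  phi_{kk} = [rho(k) - sum_{j=1..k-1} phi_{k-1,j} rho(k-j)]
            / [1 - sum_{j=1..k-1} phi_{k-1,j} rho(j)],
  phi_{k,j} = phi_{k-1,j} - phi_{kk} phi_{k-1,k-j},  j = 1..k-1.
Step k = 1:
  phi_11 = rho(1) = 0.3724.
Step k = 2:
  phi_22 = [rho(2) - phi_11 rho(1)] / [1 - phi_11 rho(1)] = [-0.1611 - (0.3724)(0.3724)] / [1 - (0.3724)(0.3724)]
         = -0.29978176 / 0.86131824 = -0.348.
Therefore phi_{22} = -0.3480.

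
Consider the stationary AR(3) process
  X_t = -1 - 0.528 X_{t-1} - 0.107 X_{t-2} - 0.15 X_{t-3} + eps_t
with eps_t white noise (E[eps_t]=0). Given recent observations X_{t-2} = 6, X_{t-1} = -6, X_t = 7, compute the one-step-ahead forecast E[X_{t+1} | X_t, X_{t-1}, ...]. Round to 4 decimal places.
E[X_{t+1} \mid \mathcal F_t] = -4.9540

For an AR(p) model X_t = c + sum_i phi_i X_{t-i} + eps_t, the
one-step-ahead conditional mean is
  E[X_{t+1} | X_t, ...] = c + sum_i phi_i X_{t+1-i}.
Substitute known values:
  E[X_{t+1} | ...] = -1 + (-0.528) * (7) + (-0.107) * (-6) + (-0.15) * (6)
                   = -4.9540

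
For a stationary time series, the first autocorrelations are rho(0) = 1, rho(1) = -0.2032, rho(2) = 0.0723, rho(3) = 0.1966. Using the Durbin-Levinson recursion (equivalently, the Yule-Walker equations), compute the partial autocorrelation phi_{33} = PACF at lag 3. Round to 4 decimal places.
\phi_{33} = 0.2270

The PACF at lag k is phi_{kk}, the last component of the solution
to the Yule-Walker system G_k phi = r_k where
  (G_k)_{ij} = rho(|i - j|), (r_k)_i = rho(i), i,j = 1..k.
Equivalently, Durbin-Levinson gives phi_{kk} iteratively:
  phi_{11} = rho(1)
  phi_{kk} = [rho(k) - sum_{j=1..k-1} phi_{k-1,j} rho(k-j)]
            / [1 - sum_{j=1..k-1} phi_{k-1,j} rho(j)],
  phi_{k,j} = phi_{k-1,j} - phi_{kk} phi_{k-1,k-j},  j = 1..k-1.
Step k = 1:
  phi_11 = rho(1) = -0.2032.
Step k = 2:
  phi_22 = [rho(2) - phi_11 rho(1)] / [1 - phi_11 rho(1)] = [0.0723 - (-0.2032)(-0.2032)] / [1 - (-0.2032)(-0.2032)]
         = 0.03100976 / 0.95870976 = 0.032345.
  Update: phi_21 = phi_11 - phi_22 phi_11 = -0.2032 - (0.032345)(-0.2032) = -0.196627.
Step k = 3:
  phi_33 = [rho(3) - phi_21 rho(2) - phi_22 rho(1)] / [1 - phi_21 rho(1) - phi_22 rho(2)]
    numerator   = 0.1966 - (-0.196627)(0.0723) - (0.032345)(-0.2032) = 0.21738873
    denominator = 1 - (-0.196627)(-0.2032) - (0.032345)(0.0723) = 0.95770674
  phi_33 = 0.21738873 / 0.95770674 = 0.227.
Therefore phi_{33} = 0.2270.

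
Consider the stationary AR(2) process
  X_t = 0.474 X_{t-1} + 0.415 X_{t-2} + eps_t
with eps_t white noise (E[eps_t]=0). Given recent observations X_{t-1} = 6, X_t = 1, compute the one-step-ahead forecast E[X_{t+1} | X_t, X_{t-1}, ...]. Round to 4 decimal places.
E[X_{t+1} \mid \mathcal F_t] = 2.9640

For an AR(p) model X_t = c + sum_i phi_i X_{t-i} + eps_t, the
one-step-ahead conditional mean is
  E[X_{t+1} | X_t, ...] = c + sum_i phi_i X_{t+1-i}.
Substitute known values:
  E[X_{t+1} | ...] = (0.474) * (1) + (0.415) * (6)
                   = 2.9640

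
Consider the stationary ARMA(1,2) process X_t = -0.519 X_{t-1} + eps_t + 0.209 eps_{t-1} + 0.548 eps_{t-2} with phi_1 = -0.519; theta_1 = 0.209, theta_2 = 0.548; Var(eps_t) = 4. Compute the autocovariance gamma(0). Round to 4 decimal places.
\gamma(0) = 7.1356

Multiply the model equation by X_{t-k} and take expectations. With theta_0 = psi_0 = 1 and psi_j the MA(infinity) weights, this gives
  gamma(k) - sum_i phi_i gamma(k-i) = c_k,
  c_k = sigma^2 * sum_{j=k..q} theta_j psi_{j-k}   (c_k = 0 for k > q),
using gamma(-m) = gamma(m).
psi-weights needed (psi_j = theta_j + sum_i phi_i psi_{j-i}):
  psi_1 = theta_1 + phi_1 = 0.209 + (-0.519) = -0.31
  psi_2 = theta_2 + phi_1 psi_1 = 0.548 + (-0.519)(-0.31) = 0.70889
Right-hand sides:
  c_0 = sigma^2 (1 + theta_1 psi_1 + theta_2 psi_2) = 4 * (1 + (0.209)(-0.31) + (0.548)(0.70889)) = 4 * 1.323682 = 5.294727
  c_1 = sigma^2 (theta_1 + theta_2 psi_1) = 4 * (0.209 + (0.548)(-0.31)) = 0.15648
  c_2 = sigma^2 theta_2 = 4 * (0.548) = 2.192
Equations for k = 0 and k = 1 (AR order 1):
  gamma(0) = phi_1 gamma(1) + c_0
  gamma(1) = phi_1 gamma(0) + c_1
Substituting the second into the first: gamma(0) (1 - phi_1^2) = c_0 + phi_1 c_1, so
  gamma(0) = (c_0 + phi_1 c_1) / (1 - phi_1^2) = (5.294727 + (-0.519)(0.15648)) / (1 - (-0.519)^2) = 5.213514 / 0.730639 = 7.135554.
Therefore gamma(0) = 7.1356 (to 4 decimal places).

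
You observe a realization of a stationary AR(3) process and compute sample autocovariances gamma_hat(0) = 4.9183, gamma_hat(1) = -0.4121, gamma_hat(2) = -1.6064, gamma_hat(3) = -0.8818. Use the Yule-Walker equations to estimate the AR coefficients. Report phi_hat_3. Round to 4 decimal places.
\hat\phi_{3} = -0.2770

The Yule-Walker equations for an AR(p) process read, in matrix form,
  Gamma_p phi = r_p,   with   (Gamma_p)_{ij} = gamma(|i - j|),
                       (r_p)_i = gamma(i),   i,j = 1..p.
Substitute the sample gammas (Toeplitz matrix and right-hand side of size 3):
  Gamma_p = [[4.9183, -0.4121, -1.6064], [-0.4121, 4.9183, -0.4121], [-1.6064, -0.4121, 4.9183]]
  r_p     = [-0.4121, -1.6064, -0.8818]
Written out (R1..R3):
  (R1) 4.9183 phi_1 - 0.4121 phi_2 - 1.6064 phi_3 = -0.4121
  (R2) -0.4121 phi_1 + 4.9183 phi_2 - 0.4121 phi_3 = -1.6064
  (R3) -1.6064 phi_1 - 0.4121 phi_2 + 4.9183 phi_3 = -0.8818
Gaussian elimination:
  R2 <- R2 - (-0.4121/4.9183) R1 = R2 - (-0.083789) R1:  4.883771 phi_2 - 0.546699 phi_3 = -1.640929
  R3 <- R3 - (-1.6064/4.9183) R1 = R3 - (-0.326617) R1:  -0.546699 phi_2 + 4.393623 phi_3 = -1.016399
  R3 <- R3 - (-0.546699/4.883771) R2 = R3 - (-0.111942) R2:  4.332424 phi_3 = -1.200088
Back-substitution:
  phi_hat_3 = -1.200088 / 4.332424 = -0.277001
  phi_hat_2 = (-1.640929 - (-0.546699)(-0.277001)) / 4.883771 = -0.367005
  phi_hat_1 = (-0.4121 - (-0.4121)(-0.367005) - (-1.6064)(-0.277001)) / 4.9183 = -0.205013
So phi_hat = [-0.2050, -0.3670, -0.2770].
Therefore phi_hat_3 = -0.2770.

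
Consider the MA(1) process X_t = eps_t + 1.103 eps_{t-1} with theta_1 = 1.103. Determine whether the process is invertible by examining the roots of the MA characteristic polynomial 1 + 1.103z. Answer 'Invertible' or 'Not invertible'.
\text{Not invertible}

The MA(q) characteristic polynomial is P(z) = 1 + 1.103z.
Invertibility requires all roots to lie outside the unit circle, i.e. |z| > 1 for every root.
This is linear in z: 1 + (1.103) z = 0  =>  z = -1/(1.103) = -0.906618,  |z| = 0.906618.
Moduli of all roots: 0.9066.
All moduli strictly greater than 1? No.
Verdict: Not invertible.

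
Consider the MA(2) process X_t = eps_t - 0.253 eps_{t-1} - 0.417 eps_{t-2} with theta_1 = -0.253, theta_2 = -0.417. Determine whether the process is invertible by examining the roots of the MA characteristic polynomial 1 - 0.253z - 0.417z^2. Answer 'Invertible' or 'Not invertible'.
\text{Invertible}

The MA(q) characteristic polynomial is P(z) = 1 - 0.253z - 0.417z^2.
Invertibility requires all roots to lie outside the unit circle, i.e. |z| > 1 for every root.
Set 1 + (-0.253) z + (-0.417) z^2 = 0, i.e. a z^2 + b z + c = 0 with a = -0.417, b = -0.253, c = 1.
Discriminant D = b^2 - 4ac = (-0.253)^2 - 4*(-0.417)*1 = 0.064009 - (-1.668) = 1.732009.
D >= 0, so the roots are real: z = (-b +/- sqrt(D)) / (2a) = (0.253 +/- 1.316058) / (-0.834).
  z_1 = (0.253 + 1.316058) / (-0.834) = -1.8814,   |z_1| = 1.8814.
  z_2 = (0.253 - 1.316058) / (-0.834) = 1.2747,   |z_2| = 1.2747.
Moduli of all roots: 1.8814, 1.2747.
All moduli strictly greater than 1? Yes.
Verdict: Invertible.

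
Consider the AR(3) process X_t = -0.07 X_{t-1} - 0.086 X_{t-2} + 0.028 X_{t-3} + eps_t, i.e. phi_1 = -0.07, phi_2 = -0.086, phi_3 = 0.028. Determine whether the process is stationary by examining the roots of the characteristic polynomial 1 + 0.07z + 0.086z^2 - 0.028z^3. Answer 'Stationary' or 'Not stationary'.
\text{Stationary}

The AR(p) characteristic polynomial is P(z) = 1 + 0.07z + 0.086z^2 - 0.028z^3.
Stationarity requires all roots to lie outside the unit circle, i.e. |z| > 1 for every root.
Degree 3: look for a simple real root z0 first, then factor out (1 - z/z0) and solve the remaining quadratic.
Testing z0 = 5: P(5) = 1 + (0.07)(5) + (0.086)(5)^2 + (-0.028)(5)^3
  = 1 + (0.35) + (2.15) + (-3.5) = 0.  So z_0 = 5 is a root, |z_0| = 5.
Divide out the factor (1 - 0.2 z) = (1 - z/z0) (since 1/z0 = 0.2):
  P(z) = (1 - 0.2 z)(1 + (0.27) z + (0.14) z^2)
  [check: z-coef 0.27 - (0.2) = 0.07; z^2-coef 0.14 - (0.2)(0.27) = 0.086; z^3-coef -(0.2)(0.14) = -0.028.]
Remaining roots from the quadratic factor 1 + (0.27) z + (0.14) z^2:
  Set 1 + (0.27) z + (0.14) z^2 = 0, i.e. a z^2 + b z + c = 0 with a = 0.14, b = 0.27, c = 1.
  Discriminant D = b^2 - 4ac = (0.27)^2 - 4*(0.14)*1 = 0.0729 - (0.56) = -0.4871.
  D < 0, so the roots are the complex-conjugate pair z = (-b +/- i sqrt(-D)) / (2a) = -0.9643 +/- 2.4926i.
  For a conjugate pair |z|^2 = z * conj(z) = (product of roots) = c/a = 1/(0.14) = 7.142857, so |z| = sqrt(7.142857) = 2.6726 for both roots.
Moduli of all roots: 5.0000, 2.6726, 2.6726.
All moduli strictly greater than 1? Yes.
Verdict: Stationary.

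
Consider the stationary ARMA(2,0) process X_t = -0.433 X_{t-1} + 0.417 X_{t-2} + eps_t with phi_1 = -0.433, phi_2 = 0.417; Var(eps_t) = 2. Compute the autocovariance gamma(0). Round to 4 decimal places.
\gamma(0) = 5.3994

Multiply the model equation by X_{t-k} and take expectations. With theta_0 = psi_0 = 1 and psi_j the MA(infinity) weights, this gives
  gamma(k) - sum_i phi_i gamma(k-i) = c_k,
  c_k = sigma^2 * sum_{j=k..q} theta_j psi_{j-k}   (c_k = 0 for k > q),
using gamma(-m) = gamma(m).
Pure AR (q = 0): c_0 = sigma^2 = 2, c_k = 0 for k >= 1.
Equations for k = 0, 1, 2 (AR order 2, c_2 = 0):
  (E0) gamma(0) = phi_1 gamma(1) + phi_2 gamma(2) + c_0
  (E1) gamma(1) = phi_1 gamma(0) + phi_2 gamma(1) + c_1
  (E2) gamma(2) = phi_1 gamma(1) + phi_2 gamma(0)
From (E1): gamma(1) = A gamma(0) + B with
  A = phi_1 / (1 - phi_2) = -0.433 / 0.583 = -0.74271,   B = c_1 / (1 - phi_2) = 0 / 0.583 = 0.
Insert (E2) into (E0): gamma(0) (1 - phi_2^2) = phi_1 (1 + phi_2) gamma(1) + c_0.
  phi_1 (1 + phi_2) = (-0.433)(1.417) = -0.613561,   1 - phi_2^2 = 0.826111.
Replace gamma(1) by A gamma(0) + B and collect gamma(0):
  gamma(0) [0.826111 - (-0.613561)(-0.74271)] = c_0 = 2
  gamma(0) * 0.370413 = 2
  gamma(0) = 2 / 0.370413 = 5.399378.
Therefore gamma(0) = 5.3994 (to 4 decimal places).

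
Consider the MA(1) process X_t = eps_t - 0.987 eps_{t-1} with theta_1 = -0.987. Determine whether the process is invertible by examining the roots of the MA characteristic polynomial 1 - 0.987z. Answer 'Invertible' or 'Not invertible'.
\text{Invertible}

The MA(q) characteristic polynomial is P(z) = 1 - 0.987z.
Invertibility requires all roots to lie outside the unit circle, i.e. |z| > 1 for every root.
This is linear in z: 1 + (-0.987) z = 0  =>  z = -1/(-0.987) = 1.013171,  |z| = 1.013171.
Moduli of all roots: 1.0132.
All moduli strictly greater than 1? Yes.
Verdict: Invertible.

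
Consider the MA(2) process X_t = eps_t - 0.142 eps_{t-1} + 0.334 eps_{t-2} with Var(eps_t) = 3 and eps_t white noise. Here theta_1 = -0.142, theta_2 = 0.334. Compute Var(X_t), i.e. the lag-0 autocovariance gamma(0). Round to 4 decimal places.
\gamma(0) = 3.3952

For an MA(q) process X_t = eps_t + sum_i theta_i eps_{t-i} with
Var(eps_t) = sigma^2, the variance is
  gamma(0) = sigma^2 * (1 + sum_i theta_i^2).
  sum_i theta_i^2 = (-0.142)^2 + (0.334)^2 = 0.020164 + 0.111556 = 0.13172.
  gamma(0) = 3 * (1 + 0.13172) = 3 * 1.13172 = 3.39516, which rounds to 3.3952.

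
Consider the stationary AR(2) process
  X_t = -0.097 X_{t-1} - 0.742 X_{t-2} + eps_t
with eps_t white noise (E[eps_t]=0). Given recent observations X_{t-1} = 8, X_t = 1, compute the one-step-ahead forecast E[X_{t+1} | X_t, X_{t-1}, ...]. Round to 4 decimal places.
E[X_{t+1} \mid \mathcal F_t] = -6.0330

For an AR(p) model X_t = c + sum_i phi_i X_{t-i} + eps_t, the
one-step-ahead conditional mean is
  E[X_{t+1} | X_t, ...] = c + sum_i phi_i X_{t+1-i}.
Substitute known values:
  E[X_{t+1} | ...] = (-0.097) * (1) + (-0.742) * (8)
                   = -6.0330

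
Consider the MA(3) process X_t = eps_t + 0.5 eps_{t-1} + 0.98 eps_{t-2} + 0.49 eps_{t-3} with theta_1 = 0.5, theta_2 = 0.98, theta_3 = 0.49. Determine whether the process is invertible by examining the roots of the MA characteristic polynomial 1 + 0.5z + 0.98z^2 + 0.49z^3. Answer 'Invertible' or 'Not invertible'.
\text{Invertible}

The MA(q) characteristic polynomial is P(z) = 1 + 0.5z + 0.98z^2 + 0.49z^3.
Invertibility requires all roots to lie outside the unit circle, i.e. |z| > 1 for every root.
Degree 3: look for a simple real root z0 first, then factor out (1 - z/z0) and solve the remaining quadratic.
Testing z0 = -2: P(-2) = 1 + (0.5)(-2) + (0.98)(-2)^2 + (0.49)(-2)^3
  = 1 + (-1) + (3.92) + (-3.92) = 0.  So z_0 = -2 is a root, |z_0| = 2.
Divide out the factor (1 + 0.5 z) = (1 - z/z0) (since 1/z0 = -0.5):
  P(z) = (1 + 0.5 z)(1 + (0) z + (0.98) z^2)
  [check: z-coef 0 - (-0.5) = 0.5; z^2-coef 0.98 - (-0.5)(0) = 0.98; z^3-coef -(-0.5)(0.98) = 0.49.]
Remaining roots from the quadratic factor 1 + (0) z + (0.98) z^2:
  Set 1 + (0) z + (0.98) z^2 = 0, i.e. a z^2 + b z + c = 0 with a = 0.98, b = 0, c = 1.
  Discriminant D = b^2 - 4ac = (0)^2 - 4*(0.98)*1 = 0 - (3.92) = -3.92.
  D < 0, so the roots are the complex-conjugate pair z = (-b +/- i sqrt(-D)) / (2a) = 0 +/- 1.0102i.
  For a conjugate pair |z|^2 = z * conj(z) = (product of roots) = c/a = 1/(0.98) = 1.020408, so |z| = sqrt(1.020408) = 1.0102 for both roots.
Moduli of all roots: 2.0000, 1.0102, 1.0102.
All moduli strictly greater than 1? Yes.
Verdict: Invertible.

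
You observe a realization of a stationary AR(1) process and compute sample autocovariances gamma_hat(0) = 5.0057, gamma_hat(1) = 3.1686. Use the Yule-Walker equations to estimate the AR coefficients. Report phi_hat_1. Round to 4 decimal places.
\hat\phi_{1} = 0.6330

The Yule-Walker equations for an AR(p) process read, in matrix form,
  Gamma_p phi = r_p,   with   (Gamma_p)_{ij} = gamma(|i - j|),
                       (r_p)_i = gamma(i),   i,j = 1..p.
Substitute the sample gammas (Toeplitz matrix and right-hand side of size 1):
  Gamma_p = [[5.0057]]
  r_p     = [3.1686]
With p = 1 this is the single equation gamma(0) phi_1 = gamma(1):
  phi_hat_1 = gamma(1) / gamma(0) = 3.1686 / 5.0057 = 0.6330.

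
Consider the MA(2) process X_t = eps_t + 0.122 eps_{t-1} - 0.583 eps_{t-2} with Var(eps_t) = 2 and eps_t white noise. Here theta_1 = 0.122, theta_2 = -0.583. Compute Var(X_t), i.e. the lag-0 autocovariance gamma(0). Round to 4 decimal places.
\gamma(0) = 2.7095

For an MA(q) process X_t = eps_t + sum_i theta_i eps_{t-i} with
Var(eps_t) = sigma^2, the variance is
  gamma(0) = sigma^2 * (1 + sum_i theta_i^2).
  sum_i theta_i^2 = (0.122)^2 + (-0.583)^2 = 0.014884 + 0.339889 = 0.354773.
  gamma(0) = 2 * (1 + 0.354773) = 2 * 1.354773 = 2.709546, which rounds to 2.7095.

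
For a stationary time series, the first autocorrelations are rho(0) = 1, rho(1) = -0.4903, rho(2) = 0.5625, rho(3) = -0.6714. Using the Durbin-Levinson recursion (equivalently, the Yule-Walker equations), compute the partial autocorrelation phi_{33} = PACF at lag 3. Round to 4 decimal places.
\phi_{33} = -0.4890

The PACF at lag k is phi_{kk}, the last component of the solution
to the Yule-Walker system G_k phi = r_k where
  (G_k)_{ij} = rho(|i - j|), (r_k)_i = rho(i), i,j = 1..k.
Equivalently, Durbin-Levinson gives phi_{kk} iteratively:
  phi_{11} = rho(1)
  phi_{kk} = [rho(k) - sum_{j=1..k-1} phi_{k-1,j} rho(k-j)]
            / [1 - sum_{j=1..k-1} phi_{k-1,j} rho(j)],
  phi_{k,j} = phi_{k-1,j} - phi_{kk} phi_{k-1,k-j},  j = 1..k-1.
Step k = 1:
  phi_11 = rho(1) = -0.4903.
Step k = 2:
  phi_22 = [rho(2) - phi_11 rho(1)] / [1 - phi_11 rho(1)] = [0.5625 - (-0.4903)(-0.4903)] / [1 - (-0.4903)(-0.4903)]
         = 0.32210591 / 0.75960591 = 0.424043.
  Update: phi_21 = phi_11 - phi_22 phi_11 = -0.4903 - (0.424043)(-0.4903) = -0.282391.
Step k = 3:
  phi_33 = [rho(3) - phi_21 rho(2) - phi_22 rho(1)] / [1 - phi_21 rho(1) - phi_22 rho(2)]
    numerator   = -0.6714 - (-0.282391)(0.5625) - (0.424043)(-0.4903) = -0.30464628
    denominator = 1 - (-0.282391)(-0.4903) - (0.424043)(0.5625) = 0.62301901
  phi_33 = -0.30464628 / 0.62301901 = -0.489.
Therefore phi_{33} = -0.4890.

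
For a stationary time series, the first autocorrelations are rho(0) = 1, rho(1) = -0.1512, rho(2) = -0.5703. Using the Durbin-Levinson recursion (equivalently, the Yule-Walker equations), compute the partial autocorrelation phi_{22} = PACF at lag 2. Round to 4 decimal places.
\phi_{22} = -0.6070

The PACF at lag k is phi_{kk}, the last component of the solution
to the Yule-Walker system G_k phi = r_k where
  (G_k)_{ij} = rho(|i - j|), (r_k)_i = rho(i), i,j = 1..k.
Equivalently, Durbin-Levinson gives phi_{kk} iteratively:
  phi_{11} = rho(1)
  phi_{kk} = [rho(k) - sum_{j=1..k-1} phi_{k-1,j} rho(k-j)]
            / [1 - sum_{j=1..k-1} phi_{k-1,j} rho(j)],
  phi_{k,j} = phi_{k-1,j} - phi_{kk} phi_{k-1,k-j},  j = 1..k-1.
Step k = 1:
  phi_11 = rho(1) = -0.1512.
Step k = 2:
  phi_22 = [rho(2) - phi_11 rho(1)] / [1 - phi_11 rho(1)] = [-0.5703 - (-0.1512)(-0.1512)] / [1 - (-0.1512)(-0.1512)]
         = -0.59316144 / 0.97713856 = -0.607.
Therefore phi_{22} = -0.6070.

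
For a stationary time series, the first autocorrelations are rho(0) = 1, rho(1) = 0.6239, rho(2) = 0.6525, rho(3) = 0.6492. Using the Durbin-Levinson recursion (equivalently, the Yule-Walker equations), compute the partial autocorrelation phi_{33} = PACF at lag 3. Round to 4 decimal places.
\phi_{33} = 0.2989

The PACF at lag k is phi_{kk}, the last component of the solution
to the Yule-Walker system G_k phi = r_k where
  (G_k)_{ij} = rho(|i - j|), (r_k)_i = rho(i), i,j = 1..k.
Equivalently, Durbin-Levinson gives phi_{kk} iteratively:
  phi_{11} = rho(1)
  phi_{kk} = [rho(k) - sum_{j=1..k-1} phi_{k-1,j} rho(k-j)]
            / [1 - sum_{j=1..k-1} phi_{k-1,j} rho(j)],
  phi_{k,j} = phi_{k-1,j} - phi_{kk} phi_{k-1,k-j},  j = 1..k-1.
Step k = 1:
  phi_11 = rho(1) = 0.6239.
Step k = 2:
  phi_22 = [rho(2) - phi_11 rho(1)] / [1 - phi_11 rho(1)] = [0.6525 - (0.6239)(0.6239)] / [1 - (0.6239)(0.6239)]
         = 0.26324879 / 0.61074879 = 0.431026.
  Update: phi_21 = phi_11 - phi_22 phi_11 = 0.6239 - (0.431026)(0.6239) = 0.354983.
Step k = 3:
  phi_33 = [rho(3) - phi_21 rho(2) - phi_22 rho(1)] / [1 - phi_21 rho(1) - phi_22 rho(2)]
    numerator   = 0.6492 - (0.354983)(0.6525) - (0.431026)(0.6239) = 0.14865649
    denominator = 1 - (0.354983)(0.6239) - (0.431026)(0.6525) = 0.49728164
  phi_33 = 0.14865649 / 0.49728164 = 0.2989.
Therefore phi_{33} = 0.2989.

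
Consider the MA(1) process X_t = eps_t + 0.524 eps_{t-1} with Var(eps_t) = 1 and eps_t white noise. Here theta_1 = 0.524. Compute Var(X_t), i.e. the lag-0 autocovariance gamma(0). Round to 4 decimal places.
\gamma(0) = 1.2746

For an MA(q) process X_t = eps_t + sum_i theta_i eps_{t-i} with
Var(eps_t) = sigma^2, the variance is
  gamma(0) = sigma^2 * (1 + sum_i theta_i^2).
  sum_i theta_i^2 = (0.524)^2 = 0.274576.
  gamma(0) = 1 * (1 + 0.274576) = 1 * 1.274576 = 1.274576, which rounds to 1.2746.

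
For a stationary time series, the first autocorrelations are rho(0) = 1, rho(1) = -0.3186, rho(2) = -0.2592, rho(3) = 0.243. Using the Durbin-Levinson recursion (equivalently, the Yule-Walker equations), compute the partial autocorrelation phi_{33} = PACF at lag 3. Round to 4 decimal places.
\phi_{33} = -0.0008

The PACF at lag k is phi_{kk}, the last component of the solution
to the Yule-Walker system G_k phi = r_k where
  (G_k)_{ij} = rho(|i - j|), (r_k)_i = rho(i), i,j = 1..k.
Equivalently, Durbin-Levinson gives phi_{kk} iteratively:
  phi_{11} = rho(1)
  phi_{kk} = [rho(k) - sum_{j=1..k-1} phi_{k-1,j} rho(k-j)]
            / [1 - sum_{j=1..k-1} phi_{k-1,j} rho(j)],
  phi_{k,j} = phi_{k-1,j} - phi_{kk} phi_{k-1,k-j},  j = 1..k-1.
Step k = 1:
  phi_11 = rho(1) = -0.3186.
Step k = 2:
  phi_22 = [rho(2) - phi_11 rho(1)] / [1 - phi_11 rho(1)] = [-0.2592 - (-0.3186)(-0.3186)] / [1 - (-0.3186)(-0.3186)]
         = -0.36070596 / 0.89849404 = -0.401456.
  Update: phi_21 = phi_11 - phi_22 phi_11 = -0.3186 - (-0.401456)(-0.3186) = -0.446504.
Step k = 3:
  phi_33 = [rho(3) - phi_21 rho(2) - phi_22 rho(1)] / [1 - phi_21 rho(1) - phi_22 rho(2)]
    numerator   = 0.243 - (-0.446504)(-0.2592) - (-0.401456)(-0.3186) = -0.00063775
    denominator = 1 - (-0.446504)(-0.3186) - (-0.401456)(-0.2592) = 0.75368641
  phi_33 = -0.00063775 / 0.75368641 = -0.0008.
Therefore phi_{33} = -0.0008.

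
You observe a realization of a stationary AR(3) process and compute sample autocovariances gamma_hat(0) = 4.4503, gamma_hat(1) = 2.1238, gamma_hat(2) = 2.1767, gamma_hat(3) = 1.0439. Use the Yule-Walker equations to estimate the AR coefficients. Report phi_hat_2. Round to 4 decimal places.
\hat\phi_{2} = 0.3760

The Yule-Walker equations for an AR(p) process read, in matrix form,
  Gamma_p phi = r_p,   with   (Gamma_p)_{ij} = gamma(|i - j|),
                       (r_p)_i = gamma(i),   i,j = 1..p.
Substitute the sample gammas (Toeplitz matrix and right-hand side of size 3):
  Gamma_p = [[4.4503, 2.1238, 2.1767], [2.1238, 4.4503, 2.1238], [2.1767, 2.1238, 4.4503]]
  r_p     = [2.1238, 2.1767, 1.0439]
Written out (R1..R3):
  (R1) 4.4503 phi_1 + 2.1238 phi_2 + 2.1767 phi_3 = 2.1238
  (R2) 2.1238 phi_1 + 4.4503 phi_2 + 2.1238 phi_3 = 2.1767
  (R3) 2.1767 phi_1 + 2.1238 phi_2 + 4.4503 phi_3 = 1.0439
Gaussian elimination:
  R2 <- R2 - (2.1238/4.4503) R1 = R2 - (0.477226) R1:  3.436767 phi_2 + 1.085022 phi_3 = 1.163167
  R3 <- R3 - (2.1767/4.4503) R1 = R3 - (0.489113) R1:  1.085022 phi_2 + 3.385648 phi_3 = 0.005122
  R3 <- R3 - (1.085022/3.436767) R2 = R3 - (0.31571) R2:  3.043095 phi_3 = -0.362102
Back-substitution:
  phi_hat_3 = -0.362102 / 3.043095 = -0.118991
  phi_hat_2 = (1.163167 - (1.085022)(-0.118991)) / 3.436767 = 0.376015
  phi_hat_1 = (2.1238 - (2.1238)(0.376015) - (2.1767)(-0.118991)) / 4.4503 = 0.355982
So phi_hat = [0.3560, 0.3760, -0.1190].
Therefore phi_hat_2 = 0.3760.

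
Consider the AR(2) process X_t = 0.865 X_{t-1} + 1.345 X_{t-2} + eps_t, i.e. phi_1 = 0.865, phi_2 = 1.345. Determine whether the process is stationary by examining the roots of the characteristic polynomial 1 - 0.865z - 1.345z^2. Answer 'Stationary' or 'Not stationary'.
\text{Not stationary}

The AR(p) characteristic polynomial is P(z) = 1 - 0.865z - 1.345z^2.
Stationarity requires all roots to lie outside the unit circle, i.e. |z| > 1 for every root.
Set 1 + (-0.865) z + (-1.345) z^2 = 0, i.e. a z^2 + b z + c = 0 with a = -1.345, b = -0.865, c = 1.
Discriminant D = b^2 - 4ac = (-0.865)^2 - 4*(-1.345)*1 = 0.748225 - (-5.38) = 6.128225.
D >= 0, so the roots are real: z = (-b +/- sqrt(D)) / (2a) = (0.865 +/- 2.475525) / (-2.69).
  z_1 = (0.865 + 2.475525) / (-2.69) = -1.2418,   |z_1| = 1.2418.
  z_2 = (0.865 - 2.475525) / (-2.69) = 0.5987,   |z_2| = 0.5987.
Moduli of all roots: 1.2418, 0.5987.
All moduli strictly greater than 1? No.
Verdict: Not stationary.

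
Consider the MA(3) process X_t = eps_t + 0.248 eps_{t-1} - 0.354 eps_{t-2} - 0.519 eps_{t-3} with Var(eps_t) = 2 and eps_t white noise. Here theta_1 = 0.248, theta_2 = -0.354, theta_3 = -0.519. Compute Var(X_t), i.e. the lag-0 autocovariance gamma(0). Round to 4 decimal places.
\gamma(0) = 2.9124

For an MA(q) process X_t = eps_t + sum_i theta_i eps_{t-i} with
Var(eps_t) = sigma^2, the variance is
  gamma(0) = sigma^2 * (1 + sum_i theta_i^2).
  sum_i theta_i^2 = (0.248)^2 + (-0.354)^2 + (-0.519)^2 = 0.061504 + 0.125316 + 0.269361 = 0.456181.
  gamma(0) = 2 * (1 + 0.456181) = 2 * 1.456181 = 2.912362, which rounds to 2.9124.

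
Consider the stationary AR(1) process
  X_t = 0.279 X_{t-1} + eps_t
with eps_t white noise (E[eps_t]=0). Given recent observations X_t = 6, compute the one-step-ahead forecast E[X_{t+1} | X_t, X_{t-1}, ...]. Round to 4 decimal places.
E[X_{t+1} \mid \mathcal F_t] = 1.6740

For an AR(p) model X_t = c + sum_i phi_i X_{t-i} + eps_t, the
one-step-ahead conditional mean is
  E[X_{t+1} | X_t, ...] = c + sum_i phi_i X_{t+1-i}.
Substitute known values:
  E[X_{t+1} | ...] = (0.279) * (6)
                   = 1.6740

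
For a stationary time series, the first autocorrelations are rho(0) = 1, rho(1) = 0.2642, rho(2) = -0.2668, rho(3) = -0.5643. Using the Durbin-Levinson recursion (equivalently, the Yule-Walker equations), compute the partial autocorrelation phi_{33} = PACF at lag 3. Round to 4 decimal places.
\phi_{33} = -0.4610

The PACF at lag k is phi_{kk}, the last component of the solution
to the Yule-Walker system G_k phi = r_k where
  (G_k)_{ij} = rho(|i - j|), (r_k)_i = rho(i), i,j = 1..k.
Equivalently, Durbin-Levinson gives phi_{kk} iteratively:
  phi_{11} = rho(1)
  phi_{kk} = [rho(k) - sum_{j=1..k-1} phi_{k-1,j} rho(k-j)]
            / [1 - sum_{j=1..k-1} phi_{k-1,j} rho(j)],
  phi_{k,j} = phi_{k-1,j} - phi_{kk} phi_{k-1,k-j},  j = 1..k-1.
Step k = 1:
  phi_11 = rho(1) = 0.2642.
Step k = 2:
  phi_22 = [rho(2) - phi_11 rho(1)] / [1 - phi_11 rho(1)] = [-0.2668 - (0.2642)(0.2642)] / [1 - (0.2642)(0.2642)]
         = -0.33660164 / 0.93019836 = -0.36186.
  Update: phi_21 = phi_11 - phi_22 phi_11 = 0.2642 - (-0.36186)(0.2642) = 0.359803.
Step k = 3:
  phi_33 = [rho(3) - phi_21 rho(2) - phi_22 rho(1)] / [1 - phi_21 rho(1) - phi_22 rho(2)]
    numerator   = -0.5643 - (0.359803)(-0.2668) - (-0.36186)(0.2642) = -0.37270102
    denominator = 1 - (0.359803)(0.2642) - (-0.36186)(-0.2668) = 0.80839567
  phi_33 = -0.37270102 / 0.80839567 = -0.461.
Therefore phi_{33} = -0.4610.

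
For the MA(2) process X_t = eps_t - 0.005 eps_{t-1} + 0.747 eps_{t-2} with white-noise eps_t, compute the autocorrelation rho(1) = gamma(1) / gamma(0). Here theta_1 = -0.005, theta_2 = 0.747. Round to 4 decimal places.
\rho(1) = -0.0056

For an MA(q) process with theta_0 = 1, the autocovariance is
  gamma(k) = sigma^2 * sum_{i=0..q-k} theta_i * theta_{i+k},
and rho(k) = gamma(k) / gamma(0). Sigma^2 cancels.
  numerator   = (1)*(-0.005) + (-0.005)*(0.747) = -0.008735.
  denominator = (1)^2 + (-0.005)^2 + (0.747)^2 = 1.558034.
  rho(1) = -0.008735 / 1.558034 = -0.0056.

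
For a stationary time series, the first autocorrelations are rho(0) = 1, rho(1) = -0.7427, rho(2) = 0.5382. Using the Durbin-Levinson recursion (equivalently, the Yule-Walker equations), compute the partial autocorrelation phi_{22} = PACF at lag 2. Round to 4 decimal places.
\phi_{22} = -0.0299

The PACF at lag k is phi_{kk}, the last component of the solution
to the Yule-Walker system G_k phi = r_k where
  (G_k)_{ij} = rho(|i - j|), (r_k)_i = rho(i), i,j = 1..k.
Equivalently, Durbin-Levinson gives phi_{kk} iteratively:
  phi_{11} = rho(1)
  phi_{kk} = [rho(k) - sum_{j=1..k-1} phi_{k-1,j} rho(k-j)]
            / [1 - sum_{j=1..k-1} phi_{k-1,j} rho(j)],
  phi_{k,j} = phi_{k-1,j} - phi_{kk} phi_{k-1,k-j},  j = 1..k-1.
Step k = 1:
  phi_11 = rho(1) = -0.7427.
Step k = 2:
  phi_22 = [rho(2) - phi_11 rho(1)] / [1 - phi_11 rho(1)] = [0.5382 - (-0.7427)(-0.7427)] / [1 - (-0.7427)(-0.7427)]
         = -0.01340329 / 0.44839671 = -0.0299.
Therefore phi_{22} = -0.0299.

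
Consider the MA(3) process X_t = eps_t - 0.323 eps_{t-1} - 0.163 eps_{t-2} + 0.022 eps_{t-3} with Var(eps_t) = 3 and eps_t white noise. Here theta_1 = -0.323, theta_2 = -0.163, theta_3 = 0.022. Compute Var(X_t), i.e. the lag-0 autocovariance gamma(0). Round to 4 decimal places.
\gamma(0) = 3.3941

For an MA(q) process X_t = eps_t + sum_i theta_i eps_{t-i} with
Var(eps_t) = sigma^2, the variance is
  gamma(0) = sigma^2 * (1 + sum_i theta_i^2).
  sum_i theta_i^2 = (-0.323)^2 + (-0.163)^2 + (0.022)^2 = 0.104329 + 0.026569 + 0.000484 = 0.131382.
  gamma(0) = 3 * (1 + 0.131382) = 3 * 1.131382 = 3.394146, which rounds to 3.3941.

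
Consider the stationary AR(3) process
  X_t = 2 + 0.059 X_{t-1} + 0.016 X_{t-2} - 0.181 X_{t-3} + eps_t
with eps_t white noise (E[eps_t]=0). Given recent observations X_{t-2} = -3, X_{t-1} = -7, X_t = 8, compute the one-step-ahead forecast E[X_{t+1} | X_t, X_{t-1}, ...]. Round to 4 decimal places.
E[X_{t+1} \mid \mathcal F_t] = 2.9030

For an AR(p) model X_t = c + sum_i phi_i X_{t-i} + eps_t, the
one-step-ahead conditional mean is
  E[X_{t+1} | X_t, ...] = c + sum_i phi_i X_{t+1-i}.
Substitute known values:
  E[X_{t+1} | ...] = 2 + (0.059) * (8) + (0.016) * (-7) + (-0.181) * (-3)
                   = 2.9030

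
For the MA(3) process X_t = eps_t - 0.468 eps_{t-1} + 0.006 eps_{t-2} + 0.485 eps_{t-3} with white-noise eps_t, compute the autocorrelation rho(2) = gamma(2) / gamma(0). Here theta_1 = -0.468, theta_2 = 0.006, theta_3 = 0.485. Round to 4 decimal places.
\rho(2) = -0.1520

For an MA(q) process with theta_0 = 1, the autocovariance is
  gamma(k) = sigma^2 * sum_{i=0..q-k} theta_i * theta_{i+k},
and rho(k) = gamma(k) / gamma(0). Sigma^2 cancels.
  numerator   = (1)*(0.006) + (-0.468)*(0.485) = -0.22098.
  denominator = (1)^2 + (-0.468)^2 + (0.006)^2 + (0.485)^2 = 1.454285.
  rho(2) = -0.22098 / 1.454285 = -0.1520.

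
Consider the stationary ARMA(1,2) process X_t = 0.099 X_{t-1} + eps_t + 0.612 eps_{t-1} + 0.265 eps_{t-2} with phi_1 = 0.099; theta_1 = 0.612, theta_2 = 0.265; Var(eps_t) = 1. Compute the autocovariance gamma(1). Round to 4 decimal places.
\gamma(1) = 0.9607

Multiply the model equation by X_{t-k} and take expectations. With theta_0 = psi_0 = 1 and psi_j the MA(infinity) weights, this gives
  gamma(k) - sum_i phi_i gamma(k-i) = c_k,
  c_k = sigma^2 * sum_{j=k..q} theta_j psi_{j-k}   (c_k = 0 for k > q),
using gamma(-m) = gamma(m).
psi-weights needed (psi_j = theta_j + sum_i phi_i psi_{j-i}):
  psi_1 = theta_1 + phi_1 = 0.612 + (0.099) = 0.711
  psi_2 = theta_2 + phi_1 psi_1 = 0.265 + (0.099)(0.711) = 0.335389
Right-hand sides:
  c_0 = sigma^2 (1 + theta_1 psi_1 + theta_2 psi_2) = 1 * (1 + (0.612)(0.711) + (0.265)(0.335389)) = 1 * 1.52401 = 1.52401
  c_1 = sigma^2 (theta_1 + theta_2 psi_1) = 1 * (0.612 + (0.265)(0.711)) = 0.800415
  c_2 = sigma^2 theta_2 = 1 * (0.265) = 0.265
Equations for k = 0 and k = 1 (AR order 1):
  gamma(0) = phi_1 gamma(1) + c_0
  gamma(1) = phi_1 gamma(0) + c_1
Substituting the second into the first: gamma(0) (1 - phi_1^2) = c_0 + phi_1 c_1, so
  gamma(0) = (c_0 + phi_1 c_1) / (1 - phi_1^2) = (1.52401 + (0.099)(0.800415)) / (1 - (0.099)^2) = 1.603251 / 0.990199 = 1.61912.
  gamma(1) = phi_1 gamma(0) + c_1 = (0.099)(1.61912) + (0.800415) = 0.960708.
Therefore gamma(1) = 0.9607 (to 4 decimal places).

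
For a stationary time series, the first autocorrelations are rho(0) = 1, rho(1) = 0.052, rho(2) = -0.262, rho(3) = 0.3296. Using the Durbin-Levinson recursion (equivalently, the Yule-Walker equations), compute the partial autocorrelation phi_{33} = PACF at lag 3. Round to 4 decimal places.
\phi_{33} = 0.3890

The PACF at lag k is phi_{kk}, the last component of the solution
to the Yule-Walker system G_k phi = r_k where
  (G_k)_{ij} = rho(|i - j|), (r_k)_i = rho(i), i,j = 1..k.
Equivalently, Durbin-Levinson gives phi_{kk} iteratively:
  phi_{11} = rho(1)
  phi_{kk} = [rho(k) - sum_{j=1..k-1} phi_{k-1,j} rho(k-j)]
            / [1 - sum_{j=1..k-1} phi_{k-1,j} rho(j)],
  phi_{k,j} = phi_{k-1,j} - phi_{kk} phi_{k-1,k-j},  j = 1..k-1.
Step k = 1:
  phi_11 = rho(1) = 0.052.
Step k = 2:
  phi_22 = [rho(2) - phi_11 rho(1)] / [1 - phi_11 rho(1)] = [-0.262 - (0.052)(0.052)] / [1 - (0.052)(0.052)]
         = -0.264704 / 0.997296 = -0.265422.
  Update: phi_21 = phi_11 - phi_22 phi_11 = 0.052 - (-0.265422)(0.052) = 0.065802.
Step k = 3:
  phi_33 = [rho(3) - phi_21 rho(2) - phi_22 rho(1)] / [1 - phi_21 rho(1) - phi_22 rho(2)]
    numerator   = 0.3296 - (0.065802)(-0.262) - (-0.265422)(0.052) = 0.36064203
    denominator = 1 - (0.065802)(0.052) - (-0.265422)(-0.262) = 0.92703781
  phi_33 = 0.36064203 / 0.92703781 = 0.389.
Therefore phi_{33} = 0.3890.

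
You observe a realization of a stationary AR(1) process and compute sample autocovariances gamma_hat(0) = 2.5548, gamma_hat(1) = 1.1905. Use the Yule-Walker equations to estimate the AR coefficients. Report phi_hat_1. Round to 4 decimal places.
\hat\phi_{1} = 0.4660

The Yule-Walker equations for an AR(p) process read, in matrix form,
  Gamma_p phi = r_p,   with   (Gamma_p)_{ij} = gamma(|i - j|),
                       (r_p)_i = gamma(i),   i,j = 1..p.
Substitute the sample gammas (Toeplitz matrix and right-hand side of size 1):
  Gamma_p = [[2.5548]]
  r_p     = [1.1905]
With p = 1 this is the single equation gamma(0) phi_1 = gamma(1):
  phi_hat_1 = gamma(1) / gamma(0) = 1.1905 / 2.5548 = 0.4660.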